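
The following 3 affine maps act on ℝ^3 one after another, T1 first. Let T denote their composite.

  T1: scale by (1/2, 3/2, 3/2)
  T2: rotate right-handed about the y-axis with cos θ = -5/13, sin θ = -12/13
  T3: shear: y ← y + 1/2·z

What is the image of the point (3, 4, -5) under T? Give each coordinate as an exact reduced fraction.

T(p) = (165/26, 423/52, 111/26)

T1 scale by (1/2, 3/2, 3/2): (3, 4, -5) → (3/2, 6, -15/2)
T2 rotate right-handed about the y-axis with cos θ = -5/13, sin θ = -12/13: (3/2, 6, -15/2) → (165/26, 6, 111/26)
T3 shear: y ← y + 1/2·z: (165/26, 6, 111/26) → (165/26, 423/52, 111/26)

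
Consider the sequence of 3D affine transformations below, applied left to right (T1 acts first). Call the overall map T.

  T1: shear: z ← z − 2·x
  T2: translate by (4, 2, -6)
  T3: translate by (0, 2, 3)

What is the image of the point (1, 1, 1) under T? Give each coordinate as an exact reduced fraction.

T1 shear: z ← z − 2·x: (1, 1, 1) → (1, 1, -1)
T2 translate by (4, 2, -6): (1, 1, -1) → (5, 3, -7)
T3 translate by (0, 2, 3): (5, 3, -7) → (5, 5, -4)

T(p) = (5, 5, -4)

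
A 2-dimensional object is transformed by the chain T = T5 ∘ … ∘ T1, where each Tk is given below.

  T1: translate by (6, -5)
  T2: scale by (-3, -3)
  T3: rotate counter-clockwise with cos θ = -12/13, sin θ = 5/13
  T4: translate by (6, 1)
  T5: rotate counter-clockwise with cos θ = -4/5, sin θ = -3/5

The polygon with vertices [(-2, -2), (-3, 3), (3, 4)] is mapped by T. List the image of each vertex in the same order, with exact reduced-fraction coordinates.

image vertices: (-21, 13), (-72/5, -4/5), (-2022/65, -529/65)

T1 translate by (6, -5): (-2, -2) → (4, -7); (-3, 3) → (3, -2); (3, 4) → (9, -1)
T2 scale by (-3, -3): (4, -7) → (-12, 21); (3, -2) → (-9, 6); (9, -1) → (-27, 3)
T3 rotate counter-clockwise with cos θ = -12/13, sin θ = 5/13: (-12, 21) → (3, -24); (-9, 6) → (6, -9); (-27, 3) → (309/13, -171/13)
T4 translate by (6, 1): (3, -24) → (9, -23); (6, -9) → (12, -8); (309/13, -171/13) → (387/13, -158/13)
T5 rotate counter-clockwise with cos θ = -4/5, sin θ = -3/5: (9, -23) → (-21, 13); (12, -8) → (-72/5, -4/5); (387/13, -158/13) → (-2022/65, -529/65)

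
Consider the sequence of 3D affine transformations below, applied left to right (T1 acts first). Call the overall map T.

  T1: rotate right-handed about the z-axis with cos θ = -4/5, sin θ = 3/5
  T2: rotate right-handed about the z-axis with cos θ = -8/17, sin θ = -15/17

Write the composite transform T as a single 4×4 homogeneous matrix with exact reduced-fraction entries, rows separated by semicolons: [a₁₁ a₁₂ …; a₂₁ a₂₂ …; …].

T = [77/85 -36/85 0 0; 36/85 77/85 0 0; 0 0 1 0; 0 0 0 1]

T1 = [-4/5 -3/5 0 0; 3/5 -4/5 0 0; 0 0 1 0; 0 0 0 1]
T2·T1 = [77/85 -36/85 0 0; 36/85 77/85 0 0; 0 0 1 0; 0 0 0 1]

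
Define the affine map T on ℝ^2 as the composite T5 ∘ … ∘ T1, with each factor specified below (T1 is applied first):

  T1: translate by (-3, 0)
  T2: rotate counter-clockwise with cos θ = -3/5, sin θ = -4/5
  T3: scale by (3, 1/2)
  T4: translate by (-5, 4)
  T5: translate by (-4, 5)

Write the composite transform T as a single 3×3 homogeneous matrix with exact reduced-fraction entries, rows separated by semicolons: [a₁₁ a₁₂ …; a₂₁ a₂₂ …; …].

T = [-9/5 12/5 -18/5; -2/5 -3/10 51/5; 0 0 1]

T1 = [1 0 -3; 0 1 0; 0 0 1]
T2·T1 = [-3/5 4/5 9/5; -4/5 -3/5 12/5; 0 0 1]
T3·…·T1 = [-9/5 12/5 27/5; -2/5 -3/10 6/5; 0 0 1]
T4·…·T1 = [-9/5 12/5 2/5; -2/5 -3/10 26/5; 0 0 1]
T5·…·T1 = [-9/5 12/5 -18/5; -2/5 -3/10 51/5; 0 0 1]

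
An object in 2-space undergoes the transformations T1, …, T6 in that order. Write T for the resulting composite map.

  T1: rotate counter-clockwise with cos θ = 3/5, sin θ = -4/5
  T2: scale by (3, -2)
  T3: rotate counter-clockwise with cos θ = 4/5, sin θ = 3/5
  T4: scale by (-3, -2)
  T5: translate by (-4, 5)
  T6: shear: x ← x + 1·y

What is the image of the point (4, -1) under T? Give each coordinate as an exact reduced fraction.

T(p) = (-369/25, -323/25)

T1 rotate counter-clockwise with cos θ = 3/5, sin θ = -4/5: (4, -1) → (8/5, -19/5)
T2 scale by (3, -2): (8/5, -19/5) → (24/5, 38/5)
T3 rotate counter-clockwise with cos θ = 4/5, sin θ = 3/5: (24/5, 38/5) → (-18/25, 224/25)
T4 scale by (-3, -2): (-18/25, 224/25) → (54/25, -448/25)
T5 translate by (-4, 5): (54/25, -448/25) → (-46/25, -323/25)
T6 shear: x ← x + 1·y: (-46/25, -323/25) → (-369/25, -323/25)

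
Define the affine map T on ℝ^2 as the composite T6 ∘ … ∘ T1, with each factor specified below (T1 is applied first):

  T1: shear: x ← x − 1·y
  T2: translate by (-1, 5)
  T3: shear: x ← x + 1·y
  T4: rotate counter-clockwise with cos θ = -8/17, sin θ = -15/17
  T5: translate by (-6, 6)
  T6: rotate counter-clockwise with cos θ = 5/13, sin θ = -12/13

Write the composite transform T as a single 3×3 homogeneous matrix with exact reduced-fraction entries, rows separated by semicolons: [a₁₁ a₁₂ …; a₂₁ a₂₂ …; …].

T1 = [1 -1 0; 0 1 0; 0 0 1]
T2·T1 = [1 -1 -1; 0 1 5; 0 0 1]
T3·…·T1 = [1 0 4; 0 1 5; 0 0 1]
T4·…·T1 = [-8/17 15/17 43/17; -15/17 -8/17 -100/17; 0 0 1]
T5·…·T1 = [-8/17 15/17 -59/17; -15/17 -8/17 2/17; 0 0 1]
T6·…·T1 = [-220/221 -21/221 -271/221; 21/221 -220/221 718/221; 0 0 1]

T = [-220/221 -21/221 -271/221; 21/221 -220/221 718/221; 0 0 1]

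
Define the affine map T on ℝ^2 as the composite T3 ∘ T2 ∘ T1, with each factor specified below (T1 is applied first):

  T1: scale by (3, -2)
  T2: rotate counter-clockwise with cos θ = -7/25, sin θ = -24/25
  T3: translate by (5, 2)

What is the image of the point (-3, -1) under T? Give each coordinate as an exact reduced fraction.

T1 scale by (3, -2): (-3, -1) → (-9, 2)
T2 rotate counter-clockwise with cos θ = -7/25, sin θ = -24/25: (-9, 2) → (111/25, 202/25)
T3 translate by (5, 2): (111/25, 202/25) → (236/25, 252/25)

T(p) = (236/25, 252/25)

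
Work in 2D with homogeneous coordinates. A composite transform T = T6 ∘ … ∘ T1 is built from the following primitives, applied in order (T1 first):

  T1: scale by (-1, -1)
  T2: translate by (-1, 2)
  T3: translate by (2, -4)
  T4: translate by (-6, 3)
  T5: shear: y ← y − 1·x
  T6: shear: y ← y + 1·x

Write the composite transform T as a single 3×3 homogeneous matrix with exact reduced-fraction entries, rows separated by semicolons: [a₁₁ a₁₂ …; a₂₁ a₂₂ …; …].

T1 = [-1 0 0; 0 -1 0; 0 0 1]
T2·T1 = [-1 0 -1; 0 -1 2; 0 0 1]
T3·…·T1 = [-1 0 1; 0 -1 -2; 0 0 1]
T4·…·T1 = [-1 0 -5; 0 -1 1; 0 0 1]
T5·…·T1 = [-1 0 -5; 1 -1 6; 0 0 1]
T6·…·T1 = [-1 0 -5; 0 -1 1; 0 0 1]

T = [-1 0 -5; 0 -1 1; 0 0 1]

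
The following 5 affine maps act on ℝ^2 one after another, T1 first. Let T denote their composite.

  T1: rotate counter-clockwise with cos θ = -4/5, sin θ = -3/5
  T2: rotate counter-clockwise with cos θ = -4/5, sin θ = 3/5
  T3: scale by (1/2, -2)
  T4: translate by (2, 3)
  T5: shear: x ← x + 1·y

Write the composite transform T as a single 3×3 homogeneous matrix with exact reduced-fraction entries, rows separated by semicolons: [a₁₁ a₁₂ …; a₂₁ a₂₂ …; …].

T1 = [-4/5 3/5 0; -3/5 -4/5 0; 0 0 1]
T2·T1 = [1 0 0; 0 1 0; 0 0 1]
T3·…·T1 = [1/2 0 0; 0 -2 0; 0 0 1]
T4·…·T1 = [1/2 0 2; 0 -2 3; 0 0 1]
T5·…·T1 = [1/2 -2 5; 0 -2 3; 0 0 1]

T = [1/2 -2 5; 0 -2 3; 0 0 1]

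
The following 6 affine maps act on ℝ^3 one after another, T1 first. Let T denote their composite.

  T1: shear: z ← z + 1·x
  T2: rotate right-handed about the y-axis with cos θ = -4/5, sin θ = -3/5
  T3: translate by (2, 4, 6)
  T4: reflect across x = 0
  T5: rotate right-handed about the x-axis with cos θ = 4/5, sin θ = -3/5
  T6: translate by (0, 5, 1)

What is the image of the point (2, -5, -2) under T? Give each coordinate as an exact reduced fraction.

T(p) = (-2/5, 213/25, 184/25)

T1 shear: z ← z + 1·x: (2, -5, -2) → (2, -5, 0)
T2 rotate right-handed about the y-axis with cos θ = -4/5, sin θ = -3/5: (2, -5, 0) → (-8/5, -5, 6/5)
T3 translate by (2, 4, 6): (-8/5, -5, 6/5) → (2/5, -1, 36/5)
T4 reflect across x = 0: (2/5, -1, 36/5) → (-2/5, -1, 36/5)
T5 rotate right-handed about the x-axis with cos θ = 4/5, sin θ = -3/5: (-2/5, -1, 36/5) → (-2/5, 88/25, 159/25)
T6 translate by (0, 5, 1): (-2/5, 88/25, 159/25) → (-2/5, 213/25, 184/25)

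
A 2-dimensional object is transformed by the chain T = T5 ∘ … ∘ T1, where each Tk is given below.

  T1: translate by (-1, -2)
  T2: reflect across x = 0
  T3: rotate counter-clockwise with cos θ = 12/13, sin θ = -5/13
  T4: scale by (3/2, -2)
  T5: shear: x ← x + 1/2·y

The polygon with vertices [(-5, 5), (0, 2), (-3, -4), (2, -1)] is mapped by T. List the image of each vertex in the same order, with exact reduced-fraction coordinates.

T1 translate by (-1, -2): (-5, 5) → (-6, 3); (0, 2) → (-1, 0); (-3, -4) → (-4, -6); (2, -1) → (1, -3)
T2 reflect across x = 0: (-6, 3) → (6, 3); (-1, 0) → (1, 0); (-4, -6) → (4, -6); (1, -3) → (-1, -3)
T3 rotate counter-clockwise with cos θ = 12/13, sin θ = -5/13: (6, 3) → (87/13, 6/13); (1, 0) → (12/13, -5/13); (4, -6) → (18/13, -92/13); (-1, -3) → (-27/13, -31/13)
T4 scale by (3/2, -2): (87/13, 6/13) → (261/26, -12/13); (12/13, -5/13) → (18/13, 10/13); (18/13, -92/13) → (27/13, 184/13); (-27/13, -31/13) → (-81/26, 62/13)
T5 shear: x ← x + 1/2·y: (261/26, -12/13) → (249/26, -12/13); (18/13, 10/13) → (23/13, 10/13); (27/13, 184/13) → (119/13, 184/13); (-81/26, 62/13) → (-19/26, 62/13)

image vertices: (249/26, -12/13), (23/13, 10/13), (119/13, 184/13), (-19/26, 62/13)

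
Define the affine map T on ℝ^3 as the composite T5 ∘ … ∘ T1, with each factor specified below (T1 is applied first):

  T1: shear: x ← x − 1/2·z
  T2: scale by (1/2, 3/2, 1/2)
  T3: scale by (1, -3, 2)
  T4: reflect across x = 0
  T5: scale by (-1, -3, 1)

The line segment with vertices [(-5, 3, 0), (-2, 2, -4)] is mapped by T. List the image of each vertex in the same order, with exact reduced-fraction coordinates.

T1 shear: x ← x − 1/2·z: (-5, 3, 0) → (-5, 3, 0); (-2, 2, -4) → (0, 2, -4)
T2 scale by (1/2, 3/2, 1/2): (-5, 3, 0) → (-5/2, 9/2, 0); (0, 2, -4) → (0, 3, -2)
T3 scale by (1, -3, 2): (-5/2, 9/2, 0) → (-5/2, -27/2, 0); (0, 3, -2) → (0, -9, -4)
T4 reflect across x = 0: (-5/2, -27/2, 0) → (5/2, -27/2, 0); (0, -9, -4) → (0, -9, -4)
T5 scale by (-1, -3, 1): (5/2, -27/2, 0) → (-5/2, 81/2, 0); (0, -9, -4) → (0, 27, -4)

image vertices: (-5/2, 81/2, 0), (0, 27, -4)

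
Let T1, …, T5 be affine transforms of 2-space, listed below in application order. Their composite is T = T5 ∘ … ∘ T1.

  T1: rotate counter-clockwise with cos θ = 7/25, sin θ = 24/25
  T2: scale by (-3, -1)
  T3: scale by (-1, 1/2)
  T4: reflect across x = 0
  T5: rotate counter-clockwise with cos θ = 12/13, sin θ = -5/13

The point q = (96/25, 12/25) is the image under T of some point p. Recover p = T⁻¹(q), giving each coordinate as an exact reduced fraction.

T1 = [7/25 -24/25 0; 24/25 7/25 0; 0 0 1]
T2·T1 = [-21/25 72/25 0; -24/25 -7/25 0; 0 0 1]
T3·…·T1 = [21/25 -72/25 0; -12/25 -7/50 0; 0 0 1]
T4·…·T1 = [-21/25 72/25 0; -12/25 -7/50 0; 0 0 1]
T5·…·T1 = [-24/25 1693/650 0; -3/25 -402/325 0; 0 0 1]
det M = 3/2; M⁻¹ = [-268/325 -1693/975 0; 2/25 -16/25 0; 0 0 1]
M⁻¹ · (96/25, 12/25)ᵀ = (-4, 0)ᵀ

p = (-4, 0)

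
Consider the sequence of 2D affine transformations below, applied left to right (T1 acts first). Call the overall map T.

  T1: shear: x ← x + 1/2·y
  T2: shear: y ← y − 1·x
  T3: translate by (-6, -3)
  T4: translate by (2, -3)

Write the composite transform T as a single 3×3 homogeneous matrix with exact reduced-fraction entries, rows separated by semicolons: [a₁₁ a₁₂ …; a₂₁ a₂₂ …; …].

T = [1 1/2 -4; -1 1/2 -6; 0 0 1]

T1 = [1 1/2 0; 0 1 0; 0 0 1]
T2·T1 = [1 1/2 0; -1 1/2 0; 0 0 1]
T3·…·T1 = [1 1/2 -6; -1 1/2 -3; 0 0 1]
T4·…·T1 = [1 1/2 -4; -1 1/2 -6; 0 0 1]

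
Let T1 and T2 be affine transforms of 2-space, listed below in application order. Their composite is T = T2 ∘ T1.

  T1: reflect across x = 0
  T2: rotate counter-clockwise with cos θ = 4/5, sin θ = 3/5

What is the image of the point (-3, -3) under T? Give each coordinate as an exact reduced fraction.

T1 reflect across x = 0: (-3, -3) → (3, -3)
T2 rotate counter-clockwise with cos θ = 4/5, sin θ = 3/5: (3, -3) → (21/5, -3/5)

T(p) = (21/5, -3/5)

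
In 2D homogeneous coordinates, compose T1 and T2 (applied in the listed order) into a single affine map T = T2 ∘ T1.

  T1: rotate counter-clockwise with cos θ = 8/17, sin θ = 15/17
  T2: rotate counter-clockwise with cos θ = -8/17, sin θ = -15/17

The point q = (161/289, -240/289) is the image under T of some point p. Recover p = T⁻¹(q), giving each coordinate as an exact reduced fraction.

p = (1, 0)

T1 = [8/17 -15/17 0; 15/17 8/17 0; 0 0 1]
T2·T1 = [161/289 240/289 0; -240/289 161/289 0; 0 0 1]
det M = 1; M⁻¹ = [161/289 -240/289 0; 240/289 161/289 0; 0 0 1]
M⁻¹ · (161/289, -240/289)ᵀ = (1, 0)ᵀ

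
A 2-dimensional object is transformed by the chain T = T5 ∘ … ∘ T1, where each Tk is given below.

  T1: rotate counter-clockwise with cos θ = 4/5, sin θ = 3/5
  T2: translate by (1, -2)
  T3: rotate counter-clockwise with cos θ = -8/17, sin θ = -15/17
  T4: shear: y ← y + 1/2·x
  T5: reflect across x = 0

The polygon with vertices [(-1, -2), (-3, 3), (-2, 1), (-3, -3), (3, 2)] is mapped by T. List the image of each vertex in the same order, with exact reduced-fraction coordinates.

image vertices: (371/85, -49/34), (-23/85, 123/34), (132/85, 24/17), (481/85, -9/34), (-1/5, -5/2)

T1 rotate counter-clockwise with cos θ = 4/5, sin θ = 3/5: (-1, -2) → (2/5, -11/5); (-3, 3) → (-21/5, 3/5); (-2, 1) → (-11/5, -2/5); (-3, -3) → (-3/5, -21/5); (3, 2) → (6/5, 17/5)
T2 translate by (1, -2): (2/5, -11/5) → (7/5, -21/5); (-21/5, 3/5) → (-16/5, -7/5); (-11/5, -2/5) → (-6/5, -12/5); (-3/5, -21/5) → (2/5, -31/5); (6/5, 17/5) → (11/5, 7/5)
T3 rotate counter-clockwise with cos θ = -8/17, sin θ = -15/17: (7/5, -21/5) → (-371/85, 63/85); (-16/5, -7/5) → (23/85, 296/85); (-6/5, -12/5) → (-132/85, 186/85); (2/5, -31/5) → (-481/85, 218/85); (11/5, 7/5) → (1/5, -13/5)
T4 shear: y ← y + 1/2·x: (-371/85, 63/85) → (-371/85, -49/34); (23/85, 296/85) → (23/85, 123/34); (-132/85, 186/85) → (-132/85, 24/17); (-481/85, 218/85) → (-481/85, -9/34); (1/5, -13/5) → (1/5, -5/2)
T5 reflect across x = 0: (-371/85, -49/34) → (371/85, -49/34); (23/85, 123/34) → (-23/85, 123/34); (-132/85, 24/17) → (132/85, 24/17); (-481/85, -9/34) → (481/85, -9/34); (1/5, -5/2) → (-1/5, -5/2)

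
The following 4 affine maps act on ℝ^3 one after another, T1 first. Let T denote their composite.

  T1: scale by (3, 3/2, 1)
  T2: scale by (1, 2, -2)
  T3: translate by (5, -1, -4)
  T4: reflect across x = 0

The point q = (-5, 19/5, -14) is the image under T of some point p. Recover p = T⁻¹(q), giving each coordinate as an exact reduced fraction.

T1 = [3 0 0 0; 0 3/2 0 0; 0 0 1 0; 0 0 0 1]
T2·T1 = [3 0 0 0; 0 3 0 0; 0 0 -2 0; 0 0 0 1]
T3·…·T1 = [3 0 0 5; 0 3 0 -1; 0 0 -2 -4; 0 0 0 1]
T4·…·T1 = [-3 0 0 -5; 0 3 0 -1; 0 0 -2 -4; 0 0 0 1]
det M = 18; M⁻¹ = [-1/3 0 0 -5/3; 0 1/3 0 1/3; 0 0 -1/2 -2; 0 0 0 1]
M⁻¹ · (-5, 19/5, -14)ᵀ = (0, 8/5, 5)ᵀ

p = (0, 8/5, 5)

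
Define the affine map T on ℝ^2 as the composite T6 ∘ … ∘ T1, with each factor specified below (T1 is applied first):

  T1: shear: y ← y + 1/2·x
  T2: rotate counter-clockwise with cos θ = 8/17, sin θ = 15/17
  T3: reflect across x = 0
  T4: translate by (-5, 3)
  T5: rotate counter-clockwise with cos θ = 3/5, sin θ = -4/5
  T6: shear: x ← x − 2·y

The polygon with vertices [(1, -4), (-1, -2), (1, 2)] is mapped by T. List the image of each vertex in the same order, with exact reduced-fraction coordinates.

T1 shear: y ← y + 1/2·x: (1, -4) → (1, -7/2); (-1, -2) → (-1, -5/2); (1, 2) → (1, 5/2)
T2 rotate counter-clockwise with cos θ = 8/17, sin θ = 15/17: (1, -7/2) → (121/34, -13/17); (-1, -5/2) → (59/34, -35/17); (1, 5/2) → (-59/34, 35/17)
T3 reflect across x = 0: (121/34, -13/17) → (-121/34, -13/17); (59/34, -35/17) → (-59/34, -35/17); (-59/34, 35/17) → (59/34, 35/17)
T4 translate by (-5, 3): (-121/34, -13/17) → (-291/34, 38/17); (-59/34, -35/17) → (-229/34, 16/17); (59/34, 35/17) → (-111/34, 86/17)
T5 rotate counter-clockwise with cos θ = 3/5, sin θ = -4/5: (-291/34, 38/17) → (-569/170, 696/85); (-229/34, 16/17) → (-559/170, 506/85); (-111/34, 86/17) → (71/34, 96/17)
T6 shear: x ← x − 2·y: (-569/170, 696/85) → (-3353/170, 696/85); (-559/170, 506/85) → (-2583/170, 506/85); (71/34, 96/17) → (-313/34, 96/17)

image vertices: (-3353/170, 696/85), (-2583/170, 506/85), (-313/34, 96/17)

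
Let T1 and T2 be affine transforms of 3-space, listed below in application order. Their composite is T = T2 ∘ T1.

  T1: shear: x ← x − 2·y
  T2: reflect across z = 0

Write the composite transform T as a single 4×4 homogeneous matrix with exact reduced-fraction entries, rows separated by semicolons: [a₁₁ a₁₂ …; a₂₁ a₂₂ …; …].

T1 = [1 -2 0 0; 0 1 0 0; 0 0 1 0; 0 0 0 1]
T2·T1 = [1 -2 0 0; 0 1 0 0; 0 0 -1 0; 0 0 0 1]

T = [1 -2 0 0; 0 1 0 0; 0 0 -1 0; 0 0 0 1]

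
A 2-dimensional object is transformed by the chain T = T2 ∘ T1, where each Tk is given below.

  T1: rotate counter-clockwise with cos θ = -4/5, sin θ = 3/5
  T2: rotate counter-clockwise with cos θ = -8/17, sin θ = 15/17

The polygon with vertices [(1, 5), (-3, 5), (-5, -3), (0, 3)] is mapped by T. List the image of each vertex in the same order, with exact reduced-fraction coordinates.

T1 rotate counter-clockwise with cos θ = -4/5, sin θ = 3/5: (1, 5) → (-19/5, -17/5); (-3, 5) → (-3/5, -29/5); (-5, -3) → (29/5, -3/5); (0, 3) → (-9/5, -12/5)
T2 rotate counter-clockwise with cos θ = -8/17, sin θ = 15/17: (-19/5, -17/5) → (407/85, -149/85); (-3/5, -29/5) → (27/5, 11/5); (29/5, -3/5) → (-11/5, 27/5); (-9/5, -12/5) → (252/85, -39/85)

image vertices: (407/85, -149/85), (27/5, 11/5), (-11/5, 27/5), (252/85, -39/85)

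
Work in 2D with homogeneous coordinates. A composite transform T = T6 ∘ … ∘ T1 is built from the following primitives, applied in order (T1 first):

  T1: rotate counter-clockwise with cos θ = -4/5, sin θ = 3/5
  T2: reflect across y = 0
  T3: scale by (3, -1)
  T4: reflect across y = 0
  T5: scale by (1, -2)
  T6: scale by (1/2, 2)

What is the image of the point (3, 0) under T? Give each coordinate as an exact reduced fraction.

T1 rotate counter-clockwise with cos θ = -4/5, sin θ = 3/5: (3, 0) → (-12/5, 9/5)
T2 reflect across y = 0: (-12/5, 9/5) → (-12/5, -9/5)
T3 scale by (3, -1): (-12/5, -9/5) → (-36/5, 9/5)
T4 reflect across y = 0: (-36/5, 9/5) → (-36/5, -9/5)
T5 scale by (1, -2): (-36/5, -9/5) → (-36/5, 18/5)
T6 scale by (1/2, 2): (-36/5, 18/5) → (-18/5, 36/5)

T(p) = (-18/5, 36/5)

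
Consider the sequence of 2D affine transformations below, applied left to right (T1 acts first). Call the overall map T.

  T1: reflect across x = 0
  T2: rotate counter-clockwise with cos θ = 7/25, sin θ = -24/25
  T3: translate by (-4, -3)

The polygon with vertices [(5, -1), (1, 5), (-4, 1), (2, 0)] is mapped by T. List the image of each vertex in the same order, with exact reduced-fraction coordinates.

T1 reflect across x = 0: (5, -1) → (-5, -1); (1, 5) → (-1, 5); (-4, 1) → (4, 1); (2, 0) → (-2, 0)
T2 rotate counter-clockwise with cos θ = 7/25, sin θ = -24/25: (-5, -1) → (-59/25, 113/25); (-1, 5) → (113/25, 59/25); (4, 1) → (52/25, -89/25); (-2, 0) → (-14/25, 48/25)
T3 translate by (-4, -3): (-59/25, 113/25) → (-159/25, 38/25); (113/25, 59/25) → (13/25, -16/25); (52/25, -89/25) → (-48/25, -164/25); (-14/25, 48/25) → (-114/25, -27/25)

image vertices: (-159/25, 38/25), (13/25, -16/25), (-48/25, -164/25), (-114/25, -27/25)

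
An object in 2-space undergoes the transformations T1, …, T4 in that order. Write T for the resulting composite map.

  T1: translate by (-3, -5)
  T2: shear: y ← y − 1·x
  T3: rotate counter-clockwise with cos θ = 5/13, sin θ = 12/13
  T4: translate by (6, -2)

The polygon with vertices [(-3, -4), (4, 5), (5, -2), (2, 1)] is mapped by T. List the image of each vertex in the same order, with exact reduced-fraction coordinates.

T1 translate by (-3, -5): (-3, -4) → (-6, -9); (4, 5) → (1, 0); (5, -2) → (2, -7); (2, 1) → (-1, -4)
T2 shear: y ← y − 1·x: (-6, -9) → (-6, -3); (1, 0) → (1, -1); (2, -7) → (2, -9); (-1, -4) → (-1, -3)
T3 rotate counter-clockwise with cos θ = 5/13, sin θ = 12/13: (-6, -3) → (6/13, -87/13); (1, -1) → (17/13, 7/13); (2, -9) → (118/13, -21/13); (-1, -3) → (31/13, -27/13)
T4 translate by (6, -2): (6/13, -87/13) → (84/13, -113/13); (17/13, 7/13) → (95/13, -19/13); (118/13, -21/13) → (196/13, -47/13); (31/13, -27/13) → (109/13, -53/13)

image vertices: (84/13, -113/13), (95/13, -19/13), (196/13, -47/13), (109/13, -53/13)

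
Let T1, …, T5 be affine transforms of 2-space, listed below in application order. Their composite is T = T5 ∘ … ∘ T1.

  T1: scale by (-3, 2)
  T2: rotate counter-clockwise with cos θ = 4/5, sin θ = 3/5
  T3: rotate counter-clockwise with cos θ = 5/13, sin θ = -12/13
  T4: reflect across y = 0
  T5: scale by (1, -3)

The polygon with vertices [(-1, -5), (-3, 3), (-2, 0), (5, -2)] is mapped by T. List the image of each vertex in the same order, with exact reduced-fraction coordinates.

image vertices: (-162/65, -1977/65), (54/5, 9/5), (336/65, -594/65), (-972/65, 813/65)

T1 scale by (-3, 2): (-1, -5) → (3, -10); (-3, 3) → (9, 6); (-2, 0) → (6, 0); (5, -2) → (-15, -4)
T2 rotate counter-clockwise with cos θ = 4/5, sin θ = 3/5: (3, -10) → (42/5, -31/5); (9, 6) → (18/5, 51/5); (6, 0) → (24/5, 18/5); (-15, -4) → (-48/5, -61/5)
T3 rotate counter-clockwise with cos θ = 5/13, sin θ = -12/13: (42/5, -31/5) → (-162/65, -659/65); (18/5, 51/5) → (54/5, 3/5); (24/5, 18/5) → (336/65, -198/65); (-48/5, -61/5) → (-972/65, 271/65)
T4 reflect across y = 0: (-162/65, -659/65) → (-162/65, 659/65); (54/5, 3/5) → (54/5, -3/5); (336/65, -198/65) → (336/65, 198/65); (-972/65, 271/65) → (-972/65, -271/65)
T5 scale by (1, -3): (-162/65, 659/65) → (-162/65, -1977/65); (54/5, -3/5) → (54/5, 9/5); (336/65, 198/65) → (336/65, -594/65); (-972/65, -271/65) → (-972/65, 813/65)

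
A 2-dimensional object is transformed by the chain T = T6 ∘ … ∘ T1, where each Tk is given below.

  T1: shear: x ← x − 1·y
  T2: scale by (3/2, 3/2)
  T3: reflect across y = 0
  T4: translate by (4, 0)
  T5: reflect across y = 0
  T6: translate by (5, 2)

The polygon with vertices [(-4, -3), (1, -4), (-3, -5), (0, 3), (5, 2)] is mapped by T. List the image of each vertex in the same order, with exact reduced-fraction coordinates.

image vertices: (15/2, -5/2), (33/2, -4), (12, -11/2), (9/2, 13/2), (27/2, 5)

T1 shear: x ← x − 1·y: (-4, -3) → (-1, -3); (1, -4) → (5, -4); (-3, -5) → (2, -5); (0, 3) → (-3, 3); (5, 2) → (3, 2)
T2 scale by (3/2, 3/2): (-1, -3) → (-3/2, -9/2); (5, -4) → (15/2, -6); (2, -5) → (3, -15/2); (-3, 3) → (-9/2, 9/2); (3, 2) → (9/2, 3)
T3 reflect across y = 0: (-3/2, -9/2) → (-3/2, 9/2); (15/2, -6) → (15/2, 6); (3, -15/2) → (3, 15/2); (-9/2, 9/2) → (-9/2, -9/2); (9/2, 3) → (9/2, -3)
T4 translate by (4, 0): (-3/2, 9/2) → (5/2, 9/2); (15/2, 6) → (23/2, 6); (3, 15/2) → (7, 15/2); (-9/2, -9/2) → (-1/2, -9/2); (9/2, -3) → (17/2, -3)
T5 reflect across y = 0: (5/2, 9/2) → (5/2, -9/2); (23/2, 6) → (23/2, -6); (7, 15/2) → (7, -15/2); (-1/2, -9/2) → (-1/2, 9/2); (17/2, -3) → (17/2, 3)
T6 translate by (5, 2): (5/2, -9/2) → (15/2, -5/2); (23/2, -6) → (33/2, -4); (7, -15/2) → (12, -11/2); (-1/2, 9/2) → (9/2, 13/2); (17/2, 3) → (27/2, 5)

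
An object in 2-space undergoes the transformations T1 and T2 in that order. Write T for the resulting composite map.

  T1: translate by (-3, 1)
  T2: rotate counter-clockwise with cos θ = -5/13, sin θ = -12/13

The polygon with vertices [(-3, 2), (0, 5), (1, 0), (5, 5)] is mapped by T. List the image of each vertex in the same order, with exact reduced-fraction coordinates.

T1 translate by (-3, 1): (-3, 2) → (-6, 3); (0, 5) → (-3, 6); (1, 0) → (-2, 1); (5, 5) → (2, 6)
T2 rotate counter-clockwise with cos θ = -5/13, sin θ = -12/13: (-6, 3) → (66/13, 57/13); (-3, 6) → (87/13, 6/13); (-2, 1) → (22/13, 19/13); (2, 6) → (62/13, -54/13)

image vertices: (66/13, 57/13), (87/13, 6/13), (22/13, 19/13), (62/13, -54/13)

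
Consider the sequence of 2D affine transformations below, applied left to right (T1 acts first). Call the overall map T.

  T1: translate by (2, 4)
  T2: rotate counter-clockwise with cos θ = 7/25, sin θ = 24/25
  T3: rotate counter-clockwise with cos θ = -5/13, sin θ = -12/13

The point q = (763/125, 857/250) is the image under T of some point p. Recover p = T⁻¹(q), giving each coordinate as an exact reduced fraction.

T1 = [1 0 2; 0 1 4; 0 0 1]
T2·T1 = [7/25 -24/25 -82/25; 24/25 7/25 76/25; 0 0 1]
T3·…·T1 = [253/325 204/325 1322/325; -204/325 253/325 604/325; 0 0 1]
det M = 1; M⁻¹ = [253/325 -204/325 -2; 204/325 253/325 -4; 0 0 1]
M⁻¹ · (763/125, 857/250)ᵀ = (3/5, 5/2)ᵀ

p = (3/5, 5/2)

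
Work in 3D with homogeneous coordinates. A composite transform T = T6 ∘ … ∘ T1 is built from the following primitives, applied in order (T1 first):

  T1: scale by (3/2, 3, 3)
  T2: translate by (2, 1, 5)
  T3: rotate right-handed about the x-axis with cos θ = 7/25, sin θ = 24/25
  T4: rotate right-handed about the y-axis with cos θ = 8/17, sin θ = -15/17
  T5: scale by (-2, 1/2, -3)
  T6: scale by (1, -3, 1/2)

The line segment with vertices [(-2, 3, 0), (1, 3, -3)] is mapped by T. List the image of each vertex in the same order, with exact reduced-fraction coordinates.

image vertices: (346/17, 3, -219/34), (992/85, -249/25, -18051/1700)

T1 scale by (3/2, 3, 3): (-2, 3, 0) → (-3, 9, 0); (1, 3, -3) → (3/2, 9, -9)
T2 translate by (2, 1, 5): (-3, 9, 0) → (-1, 10, 5); (3/2, 9, -9) → (7/2, 10, -4)
T3 rotate right-handed about the x-axis with cos θ = 7/25, sin θ = 24/25: (-1, 10, 5) → (-1, -2, 11); (7/2, 10, -4) → (7/2, 166/25, 212/25)
T4 rotate right-handed about the y-axis with cos θ = 8/17, sin θ = -15/17: (-1, -2, 11) → (-173/17, -2, 73/17); (7/2, 166/25, 212/25) → (-496/85, 166/25, 6017/850)
T5 scale by (-2, 1/2, -3): (-173/17, -2, 73/17) → (346/17, -1, -219/17); (-496/85, 166/25, 6017/850) → (992/85, 83/25, -18051/850)
T6 scale by (1, -3, 1/2): (346/17, -1, -219/17) → (346/17, 3, -219/34); (992/85, 83/25, -18051/850) → (992/85, -249/25, -18051/1700)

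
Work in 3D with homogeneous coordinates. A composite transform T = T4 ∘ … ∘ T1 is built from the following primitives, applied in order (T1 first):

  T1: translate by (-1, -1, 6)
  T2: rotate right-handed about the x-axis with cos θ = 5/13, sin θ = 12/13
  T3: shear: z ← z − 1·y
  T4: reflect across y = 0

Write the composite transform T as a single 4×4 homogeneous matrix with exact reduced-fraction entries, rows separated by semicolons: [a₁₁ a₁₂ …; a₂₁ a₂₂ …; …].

T = [1 0 0 -1; 0 -5/13 12/13 77/13; 0 7/13 17/13 95/13; 0 0 0 1]

T1 = [1 0 0 -1; 0 1 0 -1; 0 0 1 6; 0 0 0 1]
T2·T1 = [1 0 0 -1; 0 5/13 -12/13 -77/13; 0 12/13 5/13 18/13; 0 0 0 1]
T3·…·T1 = [1 0 0 -1; 0 5/13 -12/13 -77/13; 0 7/13 17/13 95/13; 0 0 0 1]
T4·…·T1 = [1 0 0 -1; 0 -5/13 12/13 77/13; 0 7/13 17/13 95/13; 0 0 0 1]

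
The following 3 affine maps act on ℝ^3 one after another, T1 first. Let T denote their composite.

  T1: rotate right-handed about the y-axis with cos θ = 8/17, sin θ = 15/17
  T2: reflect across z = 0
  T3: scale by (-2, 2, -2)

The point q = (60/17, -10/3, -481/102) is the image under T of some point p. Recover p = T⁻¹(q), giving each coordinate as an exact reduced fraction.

p = (5/4, -5/3, -8/3)

T1 = [8/17 0 15/17 0; 0 1 0 0; -15/17 0 8/17 0; 0 0 0 1]
T2·T1 = [8/17 0 15/17 0; 0 1 0 0; 15/17 0 -8/17 0; 0 0 0 1]
T3·…·T1 = [-16/17 0 -30/17 0; 0 2 0 0; -30/17 0 16/17 0; 0 0 0 1]
det M = -8; M⁻¹ = [-4/17 0 -15/34 0; 0 1/2 0 0; -15/34 0 4/17 0; 0 0 0 1]
M⁻¹ · (60/17, -10/3, -481/102)ᵀ = (5/4, -5/3, -8/3)ᵀ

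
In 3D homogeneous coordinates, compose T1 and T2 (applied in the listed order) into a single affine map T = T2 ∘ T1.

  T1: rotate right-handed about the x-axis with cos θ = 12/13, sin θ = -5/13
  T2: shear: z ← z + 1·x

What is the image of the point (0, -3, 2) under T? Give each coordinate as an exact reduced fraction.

T(p) = (0, -2, 3)

T1 rotate right-handed about the x-axis with cos θ = 12/13, sin θ = -5/13: (0, -3, 2) → (0, -2, 3)
T2 shear: z ← z + 1·x: (0, -2, 3) → (0, -2, 3)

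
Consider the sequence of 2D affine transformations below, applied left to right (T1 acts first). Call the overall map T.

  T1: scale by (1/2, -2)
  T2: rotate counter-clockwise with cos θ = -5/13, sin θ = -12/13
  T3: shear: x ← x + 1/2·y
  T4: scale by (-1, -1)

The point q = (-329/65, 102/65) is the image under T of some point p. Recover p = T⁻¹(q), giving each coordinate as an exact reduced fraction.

p = (-8/5, -3)

T1 = [1/2 0 0; 0 -2 0; 0 0 1]
T2·T1 = [-5/26 -24/13 0; -6/13 10/13 0; 0 0 1]
T3·…·T1 = [-11/26 -19/13 0; -6/13 10/13 0; 0 0 1]
T4·…·T1 = [11/26 19/13 0; 6/13 -10/13 0; 0 0 1]
det M = -1; M⁻¹ = [10/13 19/13 0; 6/13 -11/26 0; 0 0 1]
M⁻¹ · (-329/65, 102/65)ᵀ = (-8/5, -3)ᵀ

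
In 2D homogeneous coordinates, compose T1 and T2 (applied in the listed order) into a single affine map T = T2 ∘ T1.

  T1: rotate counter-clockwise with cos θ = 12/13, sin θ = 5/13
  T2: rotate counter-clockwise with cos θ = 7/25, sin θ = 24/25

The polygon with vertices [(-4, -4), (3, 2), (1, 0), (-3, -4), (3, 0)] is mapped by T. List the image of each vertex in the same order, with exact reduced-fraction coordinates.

image vertices: (1436/325, -1148/325), (-58/25, 69/25), (-36/325, 323/325), (56/13, -33/13), (-108/325, 969/325)

T1 rotate counter-clockwise with cos θ = 12/13, sin θ = 5/13: (-4, -4) → (-28/13, -68/13); (3, 2) → (2, 3); (1, 0) → (12/13, 5/13); (-3, -4) → (-16/13, -63/13); (3, 0) → (36/13, 15/13)
T2 rotate counter-clockwise with cos θ = 7/25, sin θ = 24/25: (-28/13, -68/13) → (1436/325, -1148/325); (2, 3) → (-58/25, 69/25); (12/13, 5/13) → (-36/325, 323/325); (-16/13, -63/13) → (56/13, -33/13); (36/13, 15/13) → (-108/325, 969/325)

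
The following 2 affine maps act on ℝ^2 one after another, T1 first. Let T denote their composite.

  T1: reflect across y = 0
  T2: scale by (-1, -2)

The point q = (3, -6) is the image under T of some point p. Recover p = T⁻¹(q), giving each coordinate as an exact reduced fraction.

T1 = [1 0 0; 0 -1 0; 0 0 1]
T2·T1 = [-1 0 0; 0 2 0; 0 0 1]
det M = -2; M⁻¹ = [-1 0 0; 0 1/2 0; 0 0 1]
M⁻¹ · (3, -6)ᵀ = (-3, -3)ᵀ

p = (-3, -3)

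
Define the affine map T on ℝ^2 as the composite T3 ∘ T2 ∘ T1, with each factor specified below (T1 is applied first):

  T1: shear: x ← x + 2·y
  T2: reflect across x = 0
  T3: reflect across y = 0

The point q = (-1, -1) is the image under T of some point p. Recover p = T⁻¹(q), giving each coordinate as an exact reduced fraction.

T1 = [1 2 0; 0 1 0; 0 0 1]
T2·T1 = [-1 -2 0; 0 1 0; 0 0 1]
T3·…·T1 = [-1 -2 0; 0 -1 0; 0 0 1]
det M = 1; M⁻¹ = [-1 2 0; 0 -1 0; 0 0 1]
M⁻¹ · (-1, -1)ᵀ = (-1, 1)ᵀ

p = (-1, 1)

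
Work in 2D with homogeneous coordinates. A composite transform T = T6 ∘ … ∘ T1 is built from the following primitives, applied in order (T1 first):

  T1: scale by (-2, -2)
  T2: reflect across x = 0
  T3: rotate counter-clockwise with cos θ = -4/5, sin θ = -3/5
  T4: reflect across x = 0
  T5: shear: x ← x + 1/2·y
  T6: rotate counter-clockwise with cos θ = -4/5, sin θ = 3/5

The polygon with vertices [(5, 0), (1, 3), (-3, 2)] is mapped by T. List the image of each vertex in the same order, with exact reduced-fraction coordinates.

image vertices: (-2/5, 39/5), (-194/25, 33/25), (-122/25, -121/25)

T1 scale by (-2, -2): (5, 0) → (-10, 0); (1, 3) → (-2, -6); (-3, 2) → (6, -4)
T2 reflect across x = 0: (-10, 0) → (10, 0); (-2, -6) → (2, -6); (6, -4) → (-6, -4)
T3 rotate counter-clockwise with cos θ = -4/5, sin θ = -3/5: (10, 0) → (-8, -6); (2, -6) → (-26/5, 18/5); (-6, -4) → (12/5, 34/5)
T4 reflect across x = 0: (-8, -6) → (8, -6); (-26/5, 18/5) → (26/5, 18/5); (12/5, 34/5) → (-12/5, 34/5)
T5 shear: x ← x + 1/2·y: (8, -6) → (5, -6); (26/5, 18/5) → (7, 18/5); (-12/5, 34/5) → (1, 34/5)
T6 rotate counter-clockwise with cos θ = -4/5, sin θ = 3/5: (5, -6) → (-2/5, 39/5); (7, 18/5) → (-194/25, 33/25); (1, 34/5) → (-122/25, -121/25)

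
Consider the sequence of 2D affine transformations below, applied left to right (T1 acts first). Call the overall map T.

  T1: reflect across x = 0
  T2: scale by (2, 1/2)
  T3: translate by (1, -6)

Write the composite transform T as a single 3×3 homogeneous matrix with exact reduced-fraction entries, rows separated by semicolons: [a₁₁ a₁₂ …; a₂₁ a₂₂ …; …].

T1 = [-1 0 0; 0 1 0; 0 0 1]
T2·T1 = [-2 0 0; 0 1/2 0; 0 0 1]
T3·…·T1 = [-2 0 1; 0 1/2 -6; 0 0 1]

T = [-2 0 1; 0 1/2 -6; 0 0 1]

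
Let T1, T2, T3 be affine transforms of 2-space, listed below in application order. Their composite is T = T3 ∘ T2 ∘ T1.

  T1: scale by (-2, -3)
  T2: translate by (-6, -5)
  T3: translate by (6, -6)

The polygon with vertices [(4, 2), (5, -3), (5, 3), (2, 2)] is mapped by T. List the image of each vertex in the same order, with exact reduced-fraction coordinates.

T1 scale by (-2, -3): (4, 2) → (-8, -6); (5, -3) → (-10, 9); (5, 3) → (-10, -9); (2, 2) → (-4, -6)
T2 translate by (-6, -5): (-8, -6) → (-14, -11); (-10, 9) → (-16, 4); (-10, -9) → (-16, -14); (-4, -6) → (-10, -11)
T3 translate by (6, -6): (-14, -11) → (-8, -17); (-16, 4) → (-10, -2); (-16, -14) → (-10, -20); (-10, -11) → (-4, -17)

image vertices: (-8, -17), (-10, -2), (-10, -20), (-4, -17)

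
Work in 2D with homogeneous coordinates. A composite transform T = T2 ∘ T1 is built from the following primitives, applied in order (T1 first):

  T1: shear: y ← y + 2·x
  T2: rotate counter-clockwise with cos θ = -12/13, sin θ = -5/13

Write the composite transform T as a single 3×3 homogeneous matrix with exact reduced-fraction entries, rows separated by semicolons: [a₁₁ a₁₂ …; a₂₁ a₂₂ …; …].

T = [-2/13 5/13 0; -29/13 -12/13 0; 0 0 1]

T1 = [1 0 0; 2 1 0; 0 0 1]
T2·T1 = [-2/13 5/13 0; -29/13 -12/13 0; 0 0 1]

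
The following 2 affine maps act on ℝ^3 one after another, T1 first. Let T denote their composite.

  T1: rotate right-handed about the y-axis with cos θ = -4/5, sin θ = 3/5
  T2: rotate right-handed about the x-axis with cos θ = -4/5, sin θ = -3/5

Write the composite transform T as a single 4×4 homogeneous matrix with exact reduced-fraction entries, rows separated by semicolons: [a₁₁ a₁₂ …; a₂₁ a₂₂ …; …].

T1 = [-4/5 0 3/5 0; 0 1 0 0; -3/5 0 -4/5 0; 0 0 0 1]
T2·T1 = [-4/5 0 3/5 0; -9/25 -4/5 -12/25 0; 12/25 -3/5 16/25 0; 0 0 0 1]

T = [-4/5 0 3/5 0; -9/25 -4/5 -12/25 0; 12/25 -3/5 16/25 0; 0 0 0 1]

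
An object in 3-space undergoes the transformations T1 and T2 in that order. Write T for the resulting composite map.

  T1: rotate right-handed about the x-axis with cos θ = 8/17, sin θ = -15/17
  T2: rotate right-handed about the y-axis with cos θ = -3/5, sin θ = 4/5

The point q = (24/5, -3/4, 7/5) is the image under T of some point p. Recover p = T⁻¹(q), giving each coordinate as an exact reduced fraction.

p = (-4, -3, 3/4)

T1 = [1 0 0 0; 0 8/17 15/17 0; 0 -15/17 8/17 0; 0 0 0 1]
T2·T1 = [-3/5 -12/17 32/85 0; 0 8/17 15/17 0; -4/5 9/17 -24/85 0; 0 0 0 1]
det M = 1; M⁻¹ = [-3/5 0 -4/5 0; -12/17 8/17 9/17 0; 32/85 15/17 -24/85 0; 0 0 0 1]
M⁻¹ · (24/5, -3/4, 7/5)ᵀ = (-4, -3, 3/4)ᵀ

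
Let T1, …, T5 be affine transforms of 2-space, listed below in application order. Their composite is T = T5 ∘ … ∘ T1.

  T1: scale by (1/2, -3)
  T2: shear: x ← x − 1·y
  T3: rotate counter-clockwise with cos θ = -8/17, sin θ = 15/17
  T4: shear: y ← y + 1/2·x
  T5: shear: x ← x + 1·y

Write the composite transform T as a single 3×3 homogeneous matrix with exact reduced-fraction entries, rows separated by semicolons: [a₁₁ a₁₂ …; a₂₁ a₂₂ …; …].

T = [3/34 201/34 0; 11/34 159/34 0; 0 0 1]

T1 = [1/2 0 0; 0 -3 0; 0 0 1]
T2·T1 = [1/2 3 0; 0 -3 0; 0 0 1]
T3·…·T1 = [-4/17 21/17 0; 15/34 69/17 0; 0 0 1]
T4·…·T1 = [-4/17 21/17 0; 11/34 159/34 0; 0 0 1]
T5·…·T1 = [3/34 201/34 0; 11/34 159/34 0; 0 0 1]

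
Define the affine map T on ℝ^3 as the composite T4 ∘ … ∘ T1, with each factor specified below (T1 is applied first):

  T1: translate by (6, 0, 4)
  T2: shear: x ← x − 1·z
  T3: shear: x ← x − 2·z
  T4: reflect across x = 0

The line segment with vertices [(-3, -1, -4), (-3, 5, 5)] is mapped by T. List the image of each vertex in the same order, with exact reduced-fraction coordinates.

T1 translate by (6, 0, 4): (-3, -1, -4) → (3, -1, 0); (-3, 5, 5) → (3, 5, 9)
T2 shear: x ← x − 1·z: (3, -1, 0) → (3, -1, 0); (3, 5, 9) → (-6, 5, 9)
T3 shear: x ← x − 2·z: (3, -1, 0) → (3, -1, 0); (-6, 5, 9) → (-24, 5, 9)
T4 reflect across x = 0: (3, -1, 0) → (-3, -1, 0); (-24, 5, 9) → (24, 5, 9)

image vertices: (-3, -1, 0), (24, 5, 9)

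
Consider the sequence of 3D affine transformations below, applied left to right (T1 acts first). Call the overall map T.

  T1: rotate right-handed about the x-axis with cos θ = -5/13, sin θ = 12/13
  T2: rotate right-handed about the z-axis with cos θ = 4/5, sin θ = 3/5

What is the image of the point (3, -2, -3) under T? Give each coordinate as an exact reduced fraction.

T1 rotate right-handed about the x-axis with cos θ = -5/13, sin θ = 12/13: (3, -2, -3) → (3, 46/13, -9/13)
T2 rotate right-handed about the z-axis with cos θ = 4/5, sin θ = 3/5: (3, 46/13, -9/13) → (18/65, 301/65, -9/13)

T(p) = (18/65, 301/65, -9/13)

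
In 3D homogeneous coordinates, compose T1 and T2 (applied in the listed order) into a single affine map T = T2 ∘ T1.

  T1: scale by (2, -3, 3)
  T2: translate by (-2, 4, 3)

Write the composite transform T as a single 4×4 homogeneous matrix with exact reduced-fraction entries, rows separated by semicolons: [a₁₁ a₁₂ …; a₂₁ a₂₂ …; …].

T1 = [2 0 0 0; 0 -3 0 0; 0 0 3 0; 0 0 0 1]
T2·T1 = [2 0 0 -2; 0 -3 0 4; 0 0 3 3; 0 0 0 1]

T = [2 0 0 -2; 0 -3 0 4; 0 0 3 3; 0 0 0 1]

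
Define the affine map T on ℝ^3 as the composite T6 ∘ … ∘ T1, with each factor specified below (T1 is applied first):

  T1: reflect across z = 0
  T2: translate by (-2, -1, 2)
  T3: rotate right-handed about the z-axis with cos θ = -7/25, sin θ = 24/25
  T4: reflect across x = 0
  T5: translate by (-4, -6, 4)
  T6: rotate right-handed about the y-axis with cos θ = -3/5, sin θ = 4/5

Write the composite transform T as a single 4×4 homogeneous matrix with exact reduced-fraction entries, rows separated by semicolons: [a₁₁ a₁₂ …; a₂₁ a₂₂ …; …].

T1 = [1 0 0 0; 0 1 0 0; 0 0 -1 0; 0 0 0 1]
T2·T1 = [1 0 0 -2; 0 1 0 -1; 0 0 -1 2; 0 0 0 1]
T3·…·T1 = [-7/25 -24/25 0 38/25; 24/25 -7/25 0 -41/25; 0 0 -1 2; 0 0 0 1]
T4·…·T1 = [7/25 24/25 0 -38/25; 24/25 -7/25 0 -41/25; 0 0 -1 2; 0 0 0 1]
T5·…·T1 = [7/25 24/25 0 -138/25; 24/25 -7/25 0 -191/25; 0 0 -1 6; 0 0 0 1]
T6·…·T1 = [-21/125 -72/125 -4/5 1014/125; 24/25 -7/25 0 -191/25; -28/125 -96/125 3/5 102/125; 0 0 0 1]

T = [-21/125 -72/125 -4/5 1014/125; 24/25 -7/25 0 -191/25; -28/125 -96/125 3/5 102/125; 0 0 0 1]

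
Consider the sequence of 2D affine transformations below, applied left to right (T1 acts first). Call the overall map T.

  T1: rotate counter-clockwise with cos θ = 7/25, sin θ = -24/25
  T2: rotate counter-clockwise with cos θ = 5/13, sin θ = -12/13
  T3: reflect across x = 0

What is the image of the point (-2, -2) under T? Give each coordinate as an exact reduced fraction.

T(p) = (-98/325, 914/325)

T1 rotate counter-clockwise with cos θ = 7/25, sin θ = -24/25: (-2, -2) → (-62/25, 34/25)
T2 rotate counter-clockwise with cos θ = 5/13, sin θ = -12/13: (-62/25, 34/25) → (98/325, 914/325)
T3 reflect across x = 0: (98/325, 914/325) → (-98/325, 914/325)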